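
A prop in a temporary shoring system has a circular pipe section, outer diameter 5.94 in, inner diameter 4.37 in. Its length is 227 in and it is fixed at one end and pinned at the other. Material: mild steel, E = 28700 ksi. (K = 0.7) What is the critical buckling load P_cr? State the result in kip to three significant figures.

d_o = 5.94 in, d_i = 4.37 in
I = π(d_o⁴ − d_i⁴)/64 = π(5.94⁴ − 4.370⁴)/64 = 43.21 in⁴
Effective length L_e = K·L = 0.7 × 227 = 158.9 in
P_cr = π²EI / L_e² = π² × 28700×10³ × 43.21 / 158.9² = 4.847×10^5 lb

P_cr ≈ 485 kip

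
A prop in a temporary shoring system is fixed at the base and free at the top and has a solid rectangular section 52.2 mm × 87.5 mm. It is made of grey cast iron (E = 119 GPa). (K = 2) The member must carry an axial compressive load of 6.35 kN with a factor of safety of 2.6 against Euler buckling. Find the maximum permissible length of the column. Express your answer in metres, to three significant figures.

Buckling occurs about the weak axis: I_min = h·b³/12 with b = 52.2 mm (the shorter side).
I_min = 87.5×52.2³/12 = 1.037×10^6 mm⁴
I = 1.037×10^-6 m⁴
Required critical load P_cr = n·P = 2.6 × 6.35 = 16.51 kN = 1.651×10^4 N
From P_cr = π²EI/(K·L)²:  L = (1/K)·√(π²EI/P_cr) = (1/2)·√(π²×1.19×10^11×1.037×10^-6/1.651×10^4)
L = 4.29 m

L_max ≈ 4.29 m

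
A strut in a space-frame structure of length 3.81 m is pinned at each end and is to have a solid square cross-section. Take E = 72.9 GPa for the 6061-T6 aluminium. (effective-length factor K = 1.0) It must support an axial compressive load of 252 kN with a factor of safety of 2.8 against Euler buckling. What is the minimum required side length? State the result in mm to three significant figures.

Required P_cr = n·P = 2.8 × 252 = 705.6 kN
L_e = K·L = 1 × 3.81 = 3.810 m
Required I = P_cr·L_e²/(π²E) = 7.056×10^5 × 3.810² / (π² × 7.29×10^10) = 1.424×10^-5 m⁴
I_req = 1.424×10^7 mm⁴
Solid square: I = a⁴/12  ⇒  a = (12I)^(1/4) = (12×1.424×10^7)^(1/4) = 114 mm

a ≈ 114 mm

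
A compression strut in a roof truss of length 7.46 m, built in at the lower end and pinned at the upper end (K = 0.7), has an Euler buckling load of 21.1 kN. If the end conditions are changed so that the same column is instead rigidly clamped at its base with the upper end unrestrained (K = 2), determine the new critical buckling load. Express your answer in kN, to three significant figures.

P_cr ≈ 2.58 kN

P_cr ∝ 1/K², so P_cr,new = P_cr,old × (K_old/K_new)² = 21.1 × (0.7/2)²
= 21.1 × 0.1225 = 2.58 kN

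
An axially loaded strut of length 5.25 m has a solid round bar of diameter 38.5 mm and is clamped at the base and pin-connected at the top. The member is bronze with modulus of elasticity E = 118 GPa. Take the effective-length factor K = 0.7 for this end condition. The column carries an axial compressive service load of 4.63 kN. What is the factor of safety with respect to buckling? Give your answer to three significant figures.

n ≈ 2.01

I = πd⁴/64 = π×38.5⁴/64 = 1.078×10^5 mm⁴
I = 1.078×10^5 mm⁴ = 1.078×10^-7 m⁴
Effective length L_e = K·L = 0.7 × 5.25 = 3.675 m
P_cr = π²EI / L_e² = π² × 118×10⁹ × 1.078×10^-7 / 3.675² = 9.300×10^3 N
Factor of safety n = P_cr / P = 9.2999 / 4.63 = 2.01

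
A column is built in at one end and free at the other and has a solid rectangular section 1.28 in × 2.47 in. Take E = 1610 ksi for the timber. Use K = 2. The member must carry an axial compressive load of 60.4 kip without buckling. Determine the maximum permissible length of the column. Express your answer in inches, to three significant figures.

L_max ≈ 5.33 in

Buckling occurs about the weak axis: I_min = h·b³/12 with b = 1.28 in (the shorter side).
I_min = 2.47×1.28³/12 = 0.4317 in⁴
At the buckling limit P_cr = P = 6.040×10^4 lb
From P_cr = π²EI/(K·L)²:  L = (1/K)·√(π²EI/P_cr) = (1/2)·√(π²×1.61×10^6×0.4317/6.040×10^4)
L = 5.33 in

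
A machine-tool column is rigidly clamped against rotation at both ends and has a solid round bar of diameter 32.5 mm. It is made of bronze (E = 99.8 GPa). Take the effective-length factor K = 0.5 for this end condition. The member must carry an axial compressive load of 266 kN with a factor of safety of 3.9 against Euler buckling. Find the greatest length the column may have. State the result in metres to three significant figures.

I = πd⁴/64 = π×32.5⁴/64 = 5.477×10^4 mm⁴
I = 5.477×10^-8 m⁴
Required critical load P_cr = n·P = 3.9 × 266 = 1037 kN = 1.037×10^6 N
From P_cr = π²EI/(K·L)²:  L = (1/K)·√(π²EI/P_cr) = (1/0.5)·√(π²×9.98×10^10×5.477×10^-8/1.037×10^6)
L = 0.456 m

L_max ≈ 0.456 m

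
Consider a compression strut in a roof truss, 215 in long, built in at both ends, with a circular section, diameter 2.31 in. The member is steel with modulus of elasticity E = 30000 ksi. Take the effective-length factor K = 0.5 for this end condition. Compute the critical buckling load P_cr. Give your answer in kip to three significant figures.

P_cr ≈ 35.8 kip

I = πd⁴/64 = π×2.31⁴/64 = 1.398 in⁴
Effective length L_e = K·L = 0.5 × 215 = 107.5 in
P_cr = π²EI / L_e² = π² × 30000×10³ × 1.398 / 107.5² = 3.581×10^4 lb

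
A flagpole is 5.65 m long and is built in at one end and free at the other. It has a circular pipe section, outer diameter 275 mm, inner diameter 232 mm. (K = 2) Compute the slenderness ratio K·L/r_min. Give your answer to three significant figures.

d_o = 275 mm, d_i = 232 mm
I = π(d_o⁴ − d_i⁴)/64 = π(275⁴ − 232.0⁴)/64 = 1.385×10^8 mm⁴
A = 1.712×10^4 mm²;  r_min = √(I/A) = √(1.385×10^8/1.712×10^4) = 89.95 mm
L_e = K·L = 2 × 5.65 m = 11.30 m = 11300 mm
λ = L_e / r_min = 11300 / 89.95 = 126

λ ≈ 126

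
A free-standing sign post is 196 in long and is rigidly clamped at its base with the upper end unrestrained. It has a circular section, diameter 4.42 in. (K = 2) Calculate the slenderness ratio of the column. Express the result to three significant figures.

λ ≈ 355

I = πd⁴/64 = π×4.42⁴/64 = 18.74 in⁴
A = 15.34 in²;  r_min = √(I/A) = √(18.74/15.34) = 1.105 in
L_e = K·L = 2 × 196 = 392.0 in
λ = L_e / r_min = 392.00 / 1.105 = 355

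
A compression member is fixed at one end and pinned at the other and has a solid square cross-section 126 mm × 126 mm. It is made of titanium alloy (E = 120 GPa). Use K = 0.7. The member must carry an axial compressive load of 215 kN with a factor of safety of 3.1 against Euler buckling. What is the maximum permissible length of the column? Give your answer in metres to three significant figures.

I = a⁴/12 = 126⁴/12 = 2.100×10^7 mm⁴
I = 2.100×10^-5 m⁴
Required critical load P_cr = n·P = 3.1 × 215 = 666.5 kN = 6.665×10^5 N
From P_cr = π²EI/(K·L)²:  L = (1/K)·√(π²EI/P_cr) = (1/0.7)·√(π²×1.20×10^11×2.100×10^-5/6.665×10^5)
L = 8.73 m

L_max ≈ 8.73 m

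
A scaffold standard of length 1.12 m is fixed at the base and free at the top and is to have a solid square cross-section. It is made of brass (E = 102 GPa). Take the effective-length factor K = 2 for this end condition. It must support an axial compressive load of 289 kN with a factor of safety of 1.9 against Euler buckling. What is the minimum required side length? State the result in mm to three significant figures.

a ≈ 75.7 mm

Required P_cr = n·P = 1.9 × 289 = 549.1 kN
L_e = K·L = 2 × 1.12 = 2.240 m
Required I = P_cr·L_e²/(π²E) = 5.491×10^5 × 2.240² / (π² × 1.02×10^11) = 2.737×10^-6 m⁴
I_req = 2.737×10^6 mm⁴
Solid square: I = a⁴/12  ⇒  a = (12I)^(1/4) = (12×2.737×10^6)^(1/4) = 75.7 mm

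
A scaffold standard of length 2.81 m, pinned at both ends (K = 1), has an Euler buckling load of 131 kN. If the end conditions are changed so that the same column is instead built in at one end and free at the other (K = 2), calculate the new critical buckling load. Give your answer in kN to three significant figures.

P_cr ≈ 32.8 kN

P_cr ∝ 1/K², so P_cr,new = P_cr,old × (K_old/K_new)² = 131 × (1/2)²
= 131 × 0.2500 = 32.8 kN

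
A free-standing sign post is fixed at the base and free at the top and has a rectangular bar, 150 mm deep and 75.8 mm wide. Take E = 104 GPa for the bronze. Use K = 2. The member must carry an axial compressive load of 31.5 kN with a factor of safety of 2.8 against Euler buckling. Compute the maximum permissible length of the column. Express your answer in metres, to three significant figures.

L_max ≈ 3.98 m

Buckling occurs about the weak axis: I_min = h·b³/12 with b = 75.8 mm (the shorter side).
I_min = 150×75.8³/12 = 5.444×10^6 mm⁴
I = 5.444×10^-6 m⁴
Required critical load P_cr = n·P = 2.8 × 31.5 = 88.20 kN = 8.820×10^4 N
From P_cr = π²EI/(K·L)²:  L = (1/K)·√(π²EI/P_cr) = (1/2)·√(π²×1.04×10^11×5.444×10^-6/8.820×10^4)
L = 3.98 m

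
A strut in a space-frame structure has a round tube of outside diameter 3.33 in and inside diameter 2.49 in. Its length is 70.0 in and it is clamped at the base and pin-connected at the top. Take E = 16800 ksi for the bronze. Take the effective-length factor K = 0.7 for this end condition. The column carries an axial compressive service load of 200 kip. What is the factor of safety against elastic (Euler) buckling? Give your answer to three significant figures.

d_o = 3.33 in, d_i = 2.49 in
I = π(d_o⁴ − d_i⁴)/64 = π(3.33⁴ − 2.490⁴)/64 = 4.149 in⁴
Effective length L_e = K·L = 0.7 × 70.0 = 49.00 in
P_cr = π²EI / L_e² = π² × 16800×10³ × 4.149 / 49.00² = 2.865×10^5 lb
Factor of safety n = P_cr / P = 286.52 / 200 = 1.43

n ≈ 1.43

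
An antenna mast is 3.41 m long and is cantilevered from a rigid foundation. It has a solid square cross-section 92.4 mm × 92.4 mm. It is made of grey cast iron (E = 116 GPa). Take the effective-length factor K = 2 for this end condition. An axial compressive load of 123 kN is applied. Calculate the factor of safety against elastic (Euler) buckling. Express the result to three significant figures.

n ≈ 1.22

I = a⁴/12 = 92.4⁴/12 = 6.074×10^6 mm⁴
I = 6.074×10^6 mm⁴ = 6.074×10^-6 m⁴
Effective length L_e = K·L = 2 × 3.41 = 6.820 m
P_cr = π²EI / L_e² = π² × 116×10⁹ × 6.074×10^-6 / 6.820² = 1.495×10^5 N
Factor of safety n = P_cr / P = 149.52 / 123 = 1.22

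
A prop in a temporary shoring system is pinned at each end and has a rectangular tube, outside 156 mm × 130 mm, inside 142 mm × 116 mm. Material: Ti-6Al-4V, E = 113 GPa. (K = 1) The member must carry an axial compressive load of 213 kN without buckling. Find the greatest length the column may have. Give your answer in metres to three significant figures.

L_max ≈ 7.27 m

Weak-axis I_min = (h_o·b_o³ − h_i·b_i³)/12 with b_o = 130, b_i = 116.0 mm (shorter outer/inner sides).
I_min = (156×130³ − 142.0×116.0³)/12 = 1.009×10^7 mm⁴
I = 1.009×10^-5 m⁴
At the buckling limit P_cr = P = 2.130×10^5 N
From P_cr = π²EI/(K·L)²:  L = (1/K)·√(π²EI/P_cr) = (1/1)·√(π²×1.13×10^11×1.009×10^-5/2.130×10^5)
L = 7.27 m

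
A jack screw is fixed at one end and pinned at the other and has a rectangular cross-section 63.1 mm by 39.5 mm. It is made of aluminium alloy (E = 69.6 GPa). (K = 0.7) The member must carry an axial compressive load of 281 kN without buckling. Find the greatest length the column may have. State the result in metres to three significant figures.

L_max ≈ 1.27 m

Buckling occurs about the weak axis: I_min = h·b³/12 with b = 39.5 mm (the shorter side).
I_min = 63.1×39.5³/12 = 3.241×10^5 mm⁴
I = 3.241×10^-7 m⁴
At the buckling limit P_cr = P = 2.810×10^5 N
From P_cr = π²EI/(K·L)²:  L = (1/K)·√(π²EI/P_cr) = (1/0.7)·√(π²×6.96×10^10×3.241×10^-7/2.810×10^5)
L = 1.27 m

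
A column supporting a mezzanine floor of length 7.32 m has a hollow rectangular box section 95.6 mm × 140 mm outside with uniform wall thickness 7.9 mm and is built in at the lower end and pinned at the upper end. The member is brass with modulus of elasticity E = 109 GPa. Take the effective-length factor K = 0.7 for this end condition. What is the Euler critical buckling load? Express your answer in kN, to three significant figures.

P_cr ≈ 202 kN

Inner dimensions: h_i = 140 − 2×7.9 = 124.2 mm, b_i = 95.6 − 2×7.9 = 79.80 mm
Weak-axis I_min = (h_o·b_o³ − h_i·b_i³)/12 with b_o = 95.6, b_i = 79.80 mm (shorter outer/inner sides).
I_min = (140×95.6³ − 124.2×79.80³)/12 = 4.934×10^6 mm⁴
I = 4.934×10^6 mm⁴ = 4.934×10^-6 m⁴
Effective length L_e = K·L = 0.7 × 7.32 = 5.124 m
P_cr = π²EI / L_e² = π² × 109×10⁹ × 4.934×10^-6 / 5.124² = 2.022×10^5 N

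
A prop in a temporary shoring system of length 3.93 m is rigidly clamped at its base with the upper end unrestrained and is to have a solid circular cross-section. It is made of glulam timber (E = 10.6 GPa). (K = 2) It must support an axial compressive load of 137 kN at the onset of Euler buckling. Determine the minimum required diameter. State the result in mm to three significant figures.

d ≈ 201 mm

L_e = K·L = 2 × 3.93 = 7.860 m
Required I = P_cr·L_e²/(π²E) = 1.370×10^5 × 7.860² / (π² × 1.06×10^10) = 8.090×10^-5 m⁴
I_req = 8.090×10^7 mm⁴
Solid circle: I = πd⁴/64  ⇒  d = (64I/π)^(1/4) = (64×8.090×10^7/π)^(1/4) = 201 mm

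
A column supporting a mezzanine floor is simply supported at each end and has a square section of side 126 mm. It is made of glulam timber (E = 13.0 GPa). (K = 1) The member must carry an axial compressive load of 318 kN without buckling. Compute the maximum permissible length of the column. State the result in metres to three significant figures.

I = a⁴/12 = 126⁴/12 = 2.100×10^7 mm⁴
I = 2.100×10^-5 m⁴
At the buckling limit P_cr = P = 3.180×10^5 N
From P_cr = π²EI/(K·L)²:  L = (1/K)·√(π²EI/P_cr) = (1/1)·√(π²×1.30×10^10×2.100×10^-5/3.180×10^5)
L = 2.91 m

L_max ≈ 2.91 m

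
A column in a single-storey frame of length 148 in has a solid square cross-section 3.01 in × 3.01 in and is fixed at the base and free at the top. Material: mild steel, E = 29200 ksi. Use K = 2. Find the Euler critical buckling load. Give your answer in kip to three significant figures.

P_cr ≈ 22.5 kip

I = a⁴/12 = 3.01⁴/12 = 6.840 in⁴
Effective length L_e = K·L = 2 × 148 = 296.0 in
P_cr = π²EI / L_e² = π² × 29200×10³ × 6.840 / 296.0² = 2.250×10^4 lb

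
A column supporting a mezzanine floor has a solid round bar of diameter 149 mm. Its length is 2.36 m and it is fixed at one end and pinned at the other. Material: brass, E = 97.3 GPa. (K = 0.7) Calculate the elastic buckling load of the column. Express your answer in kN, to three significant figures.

P_cr ≈ 8510 kN

I = πd⁴/64 = π×149⁴/64 = 2.419×10^7 mm⁴
I = 2.419×10^7 mm⁴ = 2.419×10^-5 m⁴
Effective length L_e = K·L = 0.7 × 2.36 = 1.652 m
P_cr = π²EI / L_e² = π² × 97.3×10⁹ × 2.419×10^-5 / 1.652² = 8.513×10^6 N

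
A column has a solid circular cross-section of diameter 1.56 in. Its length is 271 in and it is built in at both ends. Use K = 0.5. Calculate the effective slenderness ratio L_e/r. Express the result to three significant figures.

I = πd⁴/64 = π×1.56⁴/64 = 0.2907 in⁴
A = 1.911 in²;  r_min = √(I/A) = √(0.2907/1.911) = 0.3900 in
L_e = K·L = 0.5 × 271 = 135.5 in
λ = L_e / r_min = 135.50 / 0.3900 = 347

λ ≈ 347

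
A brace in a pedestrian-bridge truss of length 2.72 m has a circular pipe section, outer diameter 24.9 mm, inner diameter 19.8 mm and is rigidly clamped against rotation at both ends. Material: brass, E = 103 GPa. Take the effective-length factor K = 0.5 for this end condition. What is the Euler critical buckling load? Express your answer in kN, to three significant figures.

P_cr ≈ 6.22 kN

d_o = 24.9 mm, d_i = 19.8 mm
I = π(d_o⁴ − d_i⁴)/64 = π(24.9⁴ − 19.80⁴)/64 = 1.133×10^4 mm⁴
I = 1.133×10^4 mm⁴ = 1.133×10^-8 m⁴
Effective length L_e = K·L = 0.5 × 2.72 = 1.360 m
P_cr = π²EI / L_e² = π² × 103×10⁹ × 1.133×10^-8 / 1.360² = 6.225×10^3 N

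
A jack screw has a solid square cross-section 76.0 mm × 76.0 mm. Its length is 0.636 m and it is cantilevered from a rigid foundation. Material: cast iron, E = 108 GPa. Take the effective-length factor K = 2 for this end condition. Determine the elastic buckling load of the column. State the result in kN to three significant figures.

P_cr ≈ 1830 kN

I = a⁴/12 = 76.0⁴/12 = 2.780×10^6 mm⁴
I = 2.780×10^6 mm⁴ = 2.780×10^-6 m⁴
Effective length L_e = K·L = 2 × 0.636 = 1.272 m
P_cr = π²EI / L_e² = π² × 108×10⁹ × 2.780×10^-6 / 1.272² = 1.832×10^6 N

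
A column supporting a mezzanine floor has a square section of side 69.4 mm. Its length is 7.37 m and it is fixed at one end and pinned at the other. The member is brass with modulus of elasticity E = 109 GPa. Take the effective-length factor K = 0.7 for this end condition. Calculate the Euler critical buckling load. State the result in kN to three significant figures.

I = a⁴/12 = 69.4⁴/12 = 1.933×10^6 mm⁴
I = 1.933×10^6 mm⁴ = 1.933×10^-6 m⁴
Effective length L_e = K·L = 0.7 × 7.37 = 5.159 m
P_cr = π²EI / L_e² = π² × 109×10⁹ × 1.933×10^-6 / 5.159² = 7.814×10^4 N

P_cr ≈ 78.1 kN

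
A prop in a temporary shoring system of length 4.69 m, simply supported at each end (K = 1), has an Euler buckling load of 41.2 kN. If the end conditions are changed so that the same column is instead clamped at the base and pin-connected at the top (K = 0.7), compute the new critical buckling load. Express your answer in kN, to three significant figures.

P_cr ≈ 84.1 kN

P_cr ∝ 1/K², so P_cr,new = P_cr,old × (K_old/K_new)² = 41.2 × (1/0.7)²
= 41.2 × 2.041 = 84.1 kN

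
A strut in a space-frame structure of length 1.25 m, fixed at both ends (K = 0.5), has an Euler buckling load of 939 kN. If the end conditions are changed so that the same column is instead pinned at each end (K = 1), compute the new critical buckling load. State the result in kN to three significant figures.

P_cr ∝ 1/K², so P_cr,new = P_cr,old × (K_old/K_new)² = 939 × (0.5/1)²
= 939 × 0.2500 = 235 kN

P_cr ≈ 235 kN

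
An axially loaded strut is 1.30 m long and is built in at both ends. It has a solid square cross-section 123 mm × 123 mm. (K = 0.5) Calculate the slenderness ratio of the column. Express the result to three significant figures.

λ ≈ 18.3

For a square r = a/√12 = 123/√12 = 35.51 mm
L_e = K·L = 0.5 × 1.30 m = 0.6500 m = 650.00 mm
λ = L_e / r_min = 650.00 / 35.51 = 18.3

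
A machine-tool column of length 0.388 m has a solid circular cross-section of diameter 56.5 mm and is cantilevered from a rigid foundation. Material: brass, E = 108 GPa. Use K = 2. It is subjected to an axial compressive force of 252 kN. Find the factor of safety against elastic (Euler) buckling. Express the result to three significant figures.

I = πd⁴/64 = π×56.5⁴/64 = 5.002×10^5 mm⁴
I = 5.002×10^5 mm⁴ = 5.002×10^-7 m⁴
Effective length L_e = K·L = 2 × 0.388 = 0.7760 m
P_cr = π²EI / L_e² = π² × 108×10⁹ × 5.002×10^-7 / 0.7760² = 8.854×10^5 N
Factor of safety n = P_cr / P = 885.45 / 252 = 3.51

n ≈ 3.51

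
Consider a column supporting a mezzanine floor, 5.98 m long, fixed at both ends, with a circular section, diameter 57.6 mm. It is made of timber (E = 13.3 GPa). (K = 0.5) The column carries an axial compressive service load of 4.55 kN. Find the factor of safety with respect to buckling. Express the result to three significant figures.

n ≈ 1.74

I = πd⁴/64 = π×57.6⁴/64 = 5.403×10^5 mm⁴
I = 5.403×10^5 mm⁴ = 5.403×10^-7 m⁴
Effective length L_e = K·L = 0.5 × 5.98 = 2.990 m
P_cr = π²EI / L_e² = π² × 13.3×10⁹ × 5.403×10^-7 / 2.990² = 7.934×10^3 N
Factor of safety n = P_cr / P = 7.9336 / 4.55 = 1.74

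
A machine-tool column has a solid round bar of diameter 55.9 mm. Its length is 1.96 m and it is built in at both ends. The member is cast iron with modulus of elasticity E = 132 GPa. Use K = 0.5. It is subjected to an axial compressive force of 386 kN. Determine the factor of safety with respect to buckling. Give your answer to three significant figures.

n ≈ 1.68

I = πd⁴/64 = π×55.9⁴/64 = 4.793×10^5 mm⁴
I = 4.793×10^5 mm⁴ = 4.793×10^-7 m⁴
Effective length L_e = K·L = 0.5 × 1.96 = 0.9800 m
P_cr = π²EI / L_e² = π² × 132×10⁹ × 4.793×10^-7 / 0.9800² = 6.502×10^5 N
Factor of safety n = P_cr / P = 650.19 / 386 = 1.68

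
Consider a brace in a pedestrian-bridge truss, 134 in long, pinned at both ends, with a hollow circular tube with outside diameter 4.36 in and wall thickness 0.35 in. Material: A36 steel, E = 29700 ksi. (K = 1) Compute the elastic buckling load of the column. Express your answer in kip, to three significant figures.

Inner diameter d_i = 4.36 − 2×0.35 = 3.660 in
I = π(d_o⁴ − d_i⁴)/64 = π(4.36⁴ − 3.660⁴)/64 = 8.930 in⁴
Effective length L_e = K·L = 1 × 134 = 134.0 in
P_cr = π²EI / L_e² = π² × 29700×10³ × 8.930 / 134.0² = 1.458×10^5 lb

P_cr ≈ 146 kip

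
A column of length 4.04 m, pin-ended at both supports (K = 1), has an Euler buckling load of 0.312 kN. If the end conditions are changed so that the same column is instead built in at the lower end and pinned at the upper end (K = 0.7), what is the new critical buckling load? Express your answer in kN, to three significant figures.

P_cr ≈ 0.637 kN

P_cr ∝ 1/K², so P_cr,new = P_cr,old × (K_old/K_new)² = 0.312 × (1/0.7)²
= 0.312 × 2.041 = 0.637 kN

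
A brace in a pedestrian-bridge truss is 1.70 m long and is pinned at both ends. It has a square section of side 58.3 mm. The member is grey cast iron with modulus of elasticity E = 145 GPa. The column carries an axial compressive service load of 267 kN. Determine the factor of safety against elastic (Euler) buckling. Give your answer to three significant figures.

I = a⁴/12 = 58.3⁴/12 = 9.627×10^5 mm⁴
I = 9.627×10^5 mm⁴ = 9.627×10^-7 m⁴
Effective length L_e = K·L = 1 × 1.70 = 1.700 m
P_cr = π²EI / L_e² = π² × 145×10⁹ × 9.627×10^-7 / 1.700² = 4.767×10^5 N
Factor of safety n = P_cr / P = 476.72 / 267 = 1.79

n ≈ 1.79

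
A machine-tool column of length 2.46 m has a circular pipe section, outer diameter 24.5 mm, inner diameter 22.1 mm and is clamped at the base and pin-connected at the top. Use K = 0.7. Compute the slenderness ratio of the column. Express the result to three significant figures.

λ ≈ 209

d_o = 24.5 mm, d_i = 22.1 mm
I = π(d_o⁴ − d_i⁴)/64 = π(24.5⁴ − 22.10⁴)/64 = 5.977×10^3 mm⁴
A = 87.84 mm²;  r_min = √(I/A) = √(5.977×10^3/87.84) = 8.249 mm
L_e = K·L = 0.7 × 2.46 m = 1.722 m = 1722.0 mm
λ = L_e / r_min = 1722.0 / 8.249 = 209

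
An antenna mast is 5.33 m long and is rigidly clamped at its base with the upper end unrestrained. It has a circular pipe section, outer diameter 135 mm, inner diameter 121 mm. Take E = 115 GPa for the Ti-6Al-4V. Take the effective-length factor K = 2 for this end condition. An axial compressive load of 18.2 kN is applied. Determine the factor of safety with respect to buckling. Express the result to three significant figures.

d_o = 135 mm, d_i = 121 mm
I = π(d_o⁴ − d_i⁴)/64 = π(135⁴ − 121.0⁴)/64 = 5.782×10^6 mm⁴
I = 5.782×10^6 mm⁴ = 5.782×10^-6 m⁴
Effective length L_e = K·L = 2 × 5.33 = 10.66 m
P_cr = π²EI / L_e² = π² × 115×10⁹ × 5.782×10^-6 / 10.66² = 5.775×10^4 N
Factor of safety n = P_cr / P = 57.752 / 18.2 = 3.17

n ≈ 3.17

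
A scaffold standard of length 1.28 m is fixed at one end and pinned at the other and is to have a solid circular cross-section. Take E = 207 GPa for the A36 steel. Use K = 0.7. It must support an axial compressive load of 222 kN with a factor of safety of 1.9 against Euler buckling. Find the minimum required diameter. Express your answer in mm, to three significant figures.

d ≈ 42.9 mm

Required P_cr = n·P = 1.9 × 222 = 421.8 kN
L_e = K·L = 0.7 × 1.28 = 0.8960 m
Required I = P_cr·L_e²/(π²E) = 4.218×10^5 × 0.8960² / (π² × 2.07×10^11) = 1.657×10^-7 m⁴
I_req = 1.657×10^5 mm⁴
Solid circle: I = πd⁴/64  ⇒  d = (64I/π)^(1/4) = (64×1.657×10^5/π)^(1/4) = 42.9 mm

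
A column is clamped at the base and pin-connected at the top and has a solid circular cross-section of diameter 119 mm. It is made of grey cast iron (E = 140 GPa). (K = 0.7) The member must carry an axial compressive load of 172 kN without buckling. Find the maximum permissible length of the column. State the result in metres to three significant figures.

I = πd⁴/64 = π×119⁴/64 = 9.844×10^6 mm⁴
I = 9.844×10^-6 m⁴
At the buckling limit P_cr = P = 1.720×10^5 N
From P_cr = π²EI/(K·L)²:  L = (1/K)·√(π²EI/P_cr) = (1/0.7)·√(π²×1.40×10^11×9.844×10^-6/1.720×10^5)
L = 12.7 m

L_max ≈ 12.7 m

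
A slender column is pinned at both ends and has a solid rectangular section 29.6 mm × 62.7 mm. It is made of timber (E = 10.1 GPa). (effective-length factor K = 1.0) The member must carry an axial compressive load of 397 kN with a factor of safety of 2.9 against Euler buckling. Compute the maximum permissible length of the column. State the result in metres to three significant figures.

Buckling occurs about the weak axis: I_min = h·b³/12 with b = 29.6 mm (the shorter side).
I_min = 62.7×29.6³/12 = 1.355×10^5 mm⁴
I = 1.355×10^-7 m⁴
Required critical load P_cr = n·P = 2.9 × 397 = 1151 kN = 1.151×10^6 N
From P_cr = π²EI/(K·L)²:  L = (1/K)·√(π²EI/P_cr) = (1/1)·√(π²×1.01×10^10×1.355×10^-7/1.151×10^6)
L = 0.108 m

L_max ≈ 0.108 m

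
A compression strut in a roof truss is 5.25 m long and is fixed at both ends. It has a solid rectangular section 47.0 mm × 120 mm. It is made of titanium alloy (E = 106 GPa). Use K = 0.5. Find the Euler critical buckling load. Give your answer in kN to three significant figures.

P_cr ≈ 158 kN

Buckling occurs about the weak axis: I_min = h·b³/12 with b = 47.0 mm (the shorter side).
I_min = 120×47.0³/12 = 1.038×10^6 mm⁴
I = 1.038×10^6 mm⁴ = 1.038×10^-6 m⁴
Effective length L_e = K·L = 0.5 × 5.25 = 2.625 m
P_cr = π²EI / L_e² = π² × 106×10⁹ × 1.038×10^-6 / 2.625² = 1.576×10^5 N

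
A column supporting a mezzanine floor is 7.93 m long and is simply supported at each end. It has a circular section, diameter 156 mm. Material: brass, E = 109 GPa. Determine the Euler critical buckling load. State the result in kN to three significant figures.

P_cr ≈ 497 kN

I = πd⁴/64 = π×156⁴/64 = 2.907×10^7 mm⁴
I = 2.907×10^7 mm⁴ = 2.907×10^-5 m⁴
Effective length L_e = K·L = 1 × 7.93 = 7.930 m
P_cr = π²EI / L_e² = π² × 109×10⁹ × 2.907×10^-5 / 7.930² = 4.973×10^5 N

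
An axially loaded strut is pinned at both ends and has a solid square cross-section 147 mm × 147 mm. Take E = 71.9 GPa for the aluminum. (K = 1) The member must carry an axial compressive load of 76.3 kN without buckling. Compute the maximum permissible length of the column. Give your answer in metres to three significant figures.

I = a⁴/12 = 147⁴/12 = 3.891×10^7 mm⁴
I = 3.891×10^-5 m⁴
At the buckling limit P_cr = P = 7.630×10^4 N
From P_cr = π²EI/(K·L)²:  L = (1/K)·√(π²EI/P_cr) = (1/1)·√(π²×7.19×10^10×3.891×10^-5/7.630×10^4)
L = 19.0 m

L_max ≈ 19.0 m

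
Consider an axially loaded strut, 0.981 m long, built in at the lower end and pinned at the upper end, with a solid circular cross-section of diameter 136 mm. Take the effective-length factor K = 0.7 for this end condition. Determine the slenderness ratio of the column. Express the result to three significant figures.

I = πd⁴/64 = π×136⁴/64 = 1.679×10^7 mm⁴
A = 1.453×10^4 mm²;  r_min = √(I/A) = √(1.679×10^7/1.453×10^4) = 34.00 mm
L_e = K·L = 0.7 × 0.981 m = 0.6867 m = 686.70 mm
λ = L_e / r_min = 686.70 / 34.00 = 20.2

λ ≈ 20.2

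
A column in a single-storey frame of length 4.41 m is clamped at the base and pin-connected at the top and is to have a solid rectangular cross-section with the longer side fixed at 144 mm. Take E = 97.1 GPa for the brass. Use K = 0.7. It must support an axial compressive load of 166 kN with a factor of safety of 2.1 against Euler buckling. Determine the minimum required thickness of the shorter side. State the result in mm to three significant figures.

Required P_cr = n·P = 2.1 × 166 = 348.6 kN
L_e = K·L = 0.7 × 4.41 = 3.087 m
Required I = P_cr·L_e²/(π²E) = 3.486×10^5 × 3.087² / (π² × 9.71×10^10) = 3.466×10^-6 m⁴
I_req = 3.466×10^6 mm⁴
Rectangle, weak axis: I_min = h·b³/12 with h = 144 mm fixed  ⇒  b = (12I/h)^(1/3) = 66.1 mm

b ≈ 66.1 mm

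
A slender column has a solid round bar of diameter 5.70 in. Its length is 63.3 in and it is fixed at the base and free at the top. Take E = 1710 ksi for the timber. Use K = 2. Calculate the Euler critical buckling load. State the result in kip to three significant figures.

I = πd⁴/64 = π×5.70⁴/64 = 51.82 in⁴
Effective length L_e = K·L = 2 × 63.3 = 126.6 in
P_cr = π²EI / L_e² = π² × 1710×10³ × 51.82 / 126.6² = 5.456×10^4 lb

P_cr ≈ 54.6 kip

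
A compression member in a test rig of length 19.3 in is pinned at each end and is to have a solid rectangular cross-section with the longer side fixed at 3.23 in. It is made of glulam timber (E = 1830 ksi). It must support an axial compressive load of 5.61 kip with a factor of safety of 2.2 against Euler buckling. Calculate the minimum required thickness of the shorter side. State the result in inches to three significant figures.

b ≈ 0.982 in

Required P_cr = n·P = 2.2 × 5.61 = 12.34 kip
L_e = K·L = 1 × 19.3 = 19.30 in
Required I = P_cr·L_e²/(π²E) = 1.234×10^4 × 19.30² / (π² × 1.83×10^6) = 0.2545 in⁴
Rectangle, weak axis: I_min = h·b³/12 with h = 3.23 in fixed  ⇒  b = (12I/h)^(1/3) = 0.982 in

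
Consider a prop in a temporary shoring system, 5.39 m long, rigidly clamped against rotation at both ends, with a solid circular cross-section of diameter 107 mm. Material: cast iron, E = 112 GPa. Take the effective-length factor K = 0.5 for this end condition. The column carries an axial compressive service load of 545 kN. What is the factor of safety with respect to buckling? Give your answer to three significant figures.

I = πd⁴/64 = π×107⁴/64 = 6.434×10^6 mm⁴
I = 6.434×10^6 mm⁴ = 6.434×10^-6 m⁴
Effective length L_e = K·L = 0.5 × 5.39 = 2.695 m
P_cr = π²EI / L_e² = π² × 112×10⁹ × 6.434×10^-6 / 2.695² = 9.793×10^5 N
Factor of safety n = P_cr / P = 979.28 / 545 = 1.80

n ≈ 1.80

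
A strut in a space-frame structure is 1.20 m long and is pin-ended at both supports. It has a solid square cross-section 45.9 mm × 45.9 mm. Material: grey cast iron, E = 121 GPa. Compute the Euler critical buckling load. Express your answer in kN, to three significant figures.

P_cr ≈ 307 kN

I = a⁴/12 = 45.9⁴/12 = 3.699×10^5 mm⁴
I = 3.699×10^5 mm⁴ = 3.699×10^-7 m⁴
Effective length L_e = K·L = 1 × 1.20 = 1.200 m
P_cr = π²EI / L_e² = π² × 121×10⁹ × 3.699×10^-7 / 1.200² = 3.068×10^5 N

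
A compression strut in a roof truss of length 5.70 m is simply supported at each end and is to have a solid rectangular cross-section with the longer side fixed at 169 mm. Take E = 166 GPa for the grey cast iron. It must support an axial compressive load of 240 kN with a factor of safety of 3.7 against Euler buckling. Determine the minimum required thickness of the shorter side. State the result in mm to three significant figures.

b ≈ 108 mm

Required P_cr = n·P = 3.7 × 240 = 888.0 kN
L_e = K·L = 1 × 5.70 = 5.700 m
Required I = P_cr·L_e²/(π²E) = 8.880×10^5 × 5.700² / (π² × 1.66×10^11) = 1.761×10^-5 m⁴
I_req = 1.761×10^7 mm⁴
Rectangle, weak axis: I_min = h·b³/12 with h = 169 mm fixed  ⇒  b = (12I/h)^(1/3) = 108 mm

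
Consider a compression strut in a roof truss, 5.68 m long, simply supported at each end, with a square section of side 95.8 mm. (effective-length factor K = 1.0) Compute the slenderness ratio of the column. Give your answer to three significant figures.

λ ≈ 205

For a square r = a/√12 = 95.8/√12 = 27.66 mm
L_e = K·L = 1 × 5.68 m = 5.680 m = 5680.0 mm
λ = L_e / r_min = 5680.0 / 27.66 = 205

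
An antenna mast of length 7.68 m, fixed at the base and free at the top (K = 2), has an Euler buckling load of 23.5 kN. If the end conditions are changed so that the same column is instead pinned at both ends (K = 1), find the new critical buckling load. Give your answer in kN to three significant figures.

P_cr ≈ 94.0 kN

P_cr ∝ 1/K², so P_cr,new = P_cr,old × (K_old/K_new)² = 23.5 × (2/1)²
= 23.5 × 4.000 = 94.0 kN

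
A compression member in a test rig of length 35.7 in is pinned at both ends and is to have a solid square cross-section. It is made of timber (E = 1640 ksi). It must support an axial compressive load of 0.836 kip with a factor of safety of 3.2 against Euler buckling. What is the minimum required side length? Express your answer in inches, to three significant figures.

Required P_cr = n·P = 3.2 × 0.836 = 2.675 kip
L_e = K·L = 1 × 35.7 = 35.70 in
Required I = P_cr·L_e²/(π²E) = 2.675×10^3 × 35.70² / (π² × 1.64×10^6) = 0.2106 in⁴
Solid square: I = a⁴/12  ⇒  a = (12I)^(1/4) = (12×0.2106)^(1/4) = 1.26 in

a ≈ 1.26 in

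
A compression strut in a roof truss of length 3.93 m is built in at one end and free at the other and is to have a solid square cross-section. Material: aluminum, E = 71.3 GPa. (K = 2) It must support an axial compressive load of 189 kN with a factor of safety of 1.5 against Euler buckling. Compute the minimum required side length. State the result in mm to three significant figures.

a ≈ 131 mm

Required P_cr = n·P = 1.5 × 189 = 283.5 kN
L_e = K·L = 2 × 3.93 = 7.860 m
Required I = P_cr·L_e²/(π²E) = 2.835×10^5 × 7.860² / (π² × 7.13×10^10) = 2.489×10^-5 m⁴
I_req = 2.489×10^7 mm⁴
Solid square: I = a⁴/12  ⇒  a = (12I)^(1/4) = (12×2.489×10^7)^(1/4) = 131 mm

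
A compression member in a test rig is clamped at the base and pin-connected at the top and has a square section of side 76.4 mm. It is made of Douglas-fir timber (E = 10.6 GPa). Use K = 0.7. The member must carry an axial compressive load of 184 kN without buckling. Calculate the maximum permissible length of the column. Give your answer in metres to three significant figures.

I = a⁴/12 = 76.4⁴/12 = 2.839×10^6 mm⁴
I = 2.839×10^-6 m⁴
At the buckling limit P_cr = P = 1.840×10^5 N
From P_cr = π²EI/(K·L)²:  L = (1/K)·√(π²EI/P_cr) = (1/0.7)·√(π²×1.06×10^10×2.839×10^-6/1.840×10^5)
L = 1.82 m

L_max ≈ 1.82 m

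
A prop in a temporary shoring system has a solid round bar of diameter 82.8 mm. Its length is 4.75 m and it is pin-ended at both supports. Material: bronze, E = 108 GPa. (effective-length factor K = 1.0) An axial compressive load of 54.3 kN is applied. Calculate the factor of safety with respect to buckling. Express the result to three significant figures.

n ≈ 2.01

I = πd⁴/64 = π×82.8⁴/64 = 2.307×10^6 mm⁴
I = 2.307×10^6 mm⁴ = 2.307×10^-6 m⁴
Effective length L_e = K·L = 1 × 4.75 = 4.750 m
P_cr = π²EI / L_e² = π² × 108×10⁹ × 2.307×10^-6 / 4.750² = 1.090×10^5 N
Factor of safety n = P_cr / P = 109.00 / 54.3 = 2.01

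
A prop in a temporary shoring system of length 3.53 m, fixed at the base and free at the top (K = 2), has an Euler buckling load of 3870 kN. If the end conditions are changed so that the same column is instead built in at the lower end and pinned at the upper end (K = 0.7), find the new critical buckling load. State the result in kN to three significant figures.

P_cr ∝ 1/K², so P_cr,new = P_cr,old × (K_old/K_new)² = 3870 × (2/0.7)²
= 3870 × 8.163 = 31600 kN

P_cr ≈ 31600 kN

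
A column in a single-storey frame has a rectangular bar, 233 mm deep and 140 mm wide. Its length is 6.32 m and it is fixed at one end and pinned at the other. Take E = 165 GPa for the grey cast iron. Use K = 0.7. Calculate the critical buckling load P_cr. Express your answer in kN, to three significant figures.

P_cr ≈ 4430 kN

Buckling occurs about the weak axis: I_min = h·b³/12 with b = 140 mm (the shorter side).
I_min = 233×140³/12 = 5.328×10^7 mm⁴
I = 5.328×10^7 mm⁴ = 5.328×10^-5 m⁴
Effective length L_e = K·L = 0.7 × 6.32 = 4.424 m
P_cr = π²EI / L_e² = π² × 165×10⁹ × 5.328×10^-5 / 4.424² = 4.433×10^6 N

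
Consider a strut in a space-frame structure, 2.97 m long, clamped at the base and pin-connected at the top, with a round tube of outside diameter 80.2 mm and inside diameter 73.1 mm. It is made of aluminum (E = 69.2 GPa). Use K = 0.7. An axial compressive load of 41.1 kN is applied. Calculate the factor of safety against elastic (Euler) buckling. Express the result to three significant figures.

d_o = 80.2 mm, d_i = 73.1 mm
I = π(d_o⁴ − d_i⁴)/64 = π(80.2⁴ − 73.10⁴)/64 = 6.292×10^5 mm⁴
I = 6.292×10^5 mm⁴ = 6.292×10^-7 m⁴
Effective length L_e = K·L = 0.7 × 2.97 = 2.079 m
P_cr = π²EI / L_e² = π² × 69.2×10⁹ × 6.292×10^-7 / 2.079² = 9.942×10^4 N
Factor of safety n = P_cr / P = 99.415 / 41.1 = 2.42

n ≈ 2.42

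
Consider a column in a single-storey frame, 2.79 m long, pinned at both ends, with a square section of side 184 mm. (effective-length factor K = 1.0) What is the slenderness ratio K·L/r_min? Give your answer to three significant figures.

λ ≈ 52.5

For a square r = a/√12 = 184/√12 = 53.12 mm
L_e = K·L = 1 × 2.79 m = 2.790 m = 2790.0 mm
λ = L_e / r_min = 2790.0 / 53.12 = 52.5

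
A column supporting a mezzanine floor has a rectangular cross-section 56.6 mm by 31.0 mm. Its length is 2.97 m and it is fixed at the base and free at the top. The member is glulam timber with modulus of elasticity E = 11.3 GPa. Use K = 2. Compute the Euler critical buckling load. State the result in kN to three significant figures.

Buckling occurs about the weak axis: I_min = h·b³/12 with b = 31.0 mm (the shorter side).
I_min = 56.6×31.0³/12 = 1.405×10^5 mm⁴
I = 1.405×10^5 mm⁴ = 1.405×10^-7 m⁴
Effective length L_e = K·L = 2 × 2.97 = 5.940 m
P_cr = π²EI / L_e² = π² × 11.3×10⁹ × 1.405×10^-7 / 5.940² = 444.1 N

P_cr ≈ 0.444 kN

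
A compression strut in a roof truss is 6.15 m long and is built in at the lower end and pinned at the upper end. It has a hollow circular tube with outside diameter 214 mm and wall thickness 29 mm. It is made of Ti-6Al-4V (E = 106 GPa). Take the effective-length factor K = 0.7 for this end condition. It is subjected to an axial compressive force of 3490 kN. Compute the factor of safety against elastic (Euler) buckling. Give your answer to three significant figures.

n ≈ 1.19

Inner diameter d_i = 214 − 2×29 = 156.0 mm
I = π(d_o⁴ − d_i⁴)/64 = π(214⁴ − 156.0⁴)/64 = 7.388×10^7 mm⁴
I = 7.388×10^7 mm⁴ = 7.388×10^-5 m⁴
Effective length L_e = K·L = 0.7 × 6.15 = 4.305 m
P_cr = π²EI / L_e² = π² × 106×10⁹ × 7.388×10^-5 / 4.305² = 4.170×10^6 N
Factor of safety n = P_cr / P = 4170.4 / 3490 = 1.19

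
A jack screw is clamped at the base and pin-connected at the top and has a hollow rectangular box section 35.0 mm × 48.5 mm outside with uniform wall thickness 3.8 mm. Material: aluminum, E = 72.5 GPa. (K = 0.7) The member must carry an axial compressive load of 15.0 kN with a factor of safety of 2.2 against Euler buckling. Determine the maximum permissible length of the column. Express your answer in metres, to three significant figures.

Inner dimensions: h_i = 48.5 − 2×3.8 = 40.90 mm, b_i = 35.0 − 2×3.8 = 27.40 mm
Weak-axis I_min = (h_o·b_o³ − h_i·b_i³)/12 with b_o = 35.0, b_i = 27.40 mm (shorter outer/inner sides).
I_min = (48.5×35.0³ − 40.90×27.40³)/12 = 1.032×10^5 mm⁴
I = 1.032×10^-7 m⁴
Required critical load P_cr = n·P = 2.2 × 15.0 = 33.00 kN = 3.300×10^4 N
From P_cr = π²EI/(K·L)²:  L = (1/K)·√(π²EI/P_cr) = (1/0.7)·√(π²×7.25×10^10×1.032×10^-7/3.300×10^4)
L = 2.14 m

L_max ≈ 2.14 m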